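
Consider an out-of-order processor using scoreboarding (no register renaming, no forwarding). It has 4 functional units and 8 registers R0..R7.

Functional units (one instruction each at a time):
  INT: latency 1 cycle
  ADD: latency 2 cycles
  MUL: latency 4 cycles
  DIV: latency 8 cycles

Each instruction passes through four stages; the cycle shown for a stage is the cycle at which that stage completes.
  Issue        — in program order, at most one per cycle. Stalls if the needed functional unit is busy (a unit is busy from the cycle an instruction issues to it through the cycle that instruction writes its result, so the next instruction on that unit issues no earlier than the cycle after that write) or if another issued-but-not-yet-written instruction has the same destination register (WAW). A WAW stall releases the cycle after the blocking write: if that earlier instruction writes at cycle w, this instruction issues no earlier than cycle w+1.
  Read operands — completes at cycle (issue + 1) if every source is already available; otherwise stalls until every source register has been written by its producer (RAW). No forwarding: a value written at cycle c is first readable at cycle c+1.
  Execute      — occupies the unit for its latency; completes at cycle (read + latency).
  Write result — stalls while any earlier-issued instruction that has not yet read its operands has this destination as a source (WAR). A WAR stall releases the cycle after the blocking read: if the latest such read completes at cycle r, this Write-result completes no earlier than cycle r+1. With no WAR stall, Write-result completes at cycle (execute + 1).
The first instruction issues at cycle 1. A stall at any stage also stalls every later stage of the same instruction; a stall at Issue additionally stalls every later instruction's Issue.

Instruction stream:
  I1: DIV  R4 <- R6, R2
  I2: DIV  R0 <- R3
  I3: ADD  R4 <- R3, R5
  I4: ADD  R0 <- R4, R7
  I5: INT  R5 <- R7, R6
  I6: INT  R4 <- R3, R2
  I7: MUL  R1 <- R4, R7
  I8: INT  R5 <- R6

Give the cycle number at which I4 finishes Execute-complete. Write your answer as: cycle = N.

c1: I1 issues→DIV
c2: I1 reads
c10: I1 exec-done
c11: I1 writes R4
c12: I2 issues→DIV
c13: I2 reads, I3 issues→ADD
c14: I3 reads
c16: I3 exec-done
c17: I3 writes R4
c21: I2 exec-done
c22: I2 writes R0
c23: I4 issues→ADD
c24: I4 reads, I5 issues→INT
c25: I5 reads
c26: I4 exec-done, I5 exec-done
c27: I4 writes R0, I5 writes R5
c28: I6 issues→INT
c29: I6 reads, I7 issues→MUL
c30: I6 exec-done
c31: I6 writes R4
c32: I7 reads, I8 issues→INT
c33: I8 reads
c34: I8 exec-done
c35: I8 writes R5
c36: I7 exec-done
c37: I7 writes R1

cycle = 26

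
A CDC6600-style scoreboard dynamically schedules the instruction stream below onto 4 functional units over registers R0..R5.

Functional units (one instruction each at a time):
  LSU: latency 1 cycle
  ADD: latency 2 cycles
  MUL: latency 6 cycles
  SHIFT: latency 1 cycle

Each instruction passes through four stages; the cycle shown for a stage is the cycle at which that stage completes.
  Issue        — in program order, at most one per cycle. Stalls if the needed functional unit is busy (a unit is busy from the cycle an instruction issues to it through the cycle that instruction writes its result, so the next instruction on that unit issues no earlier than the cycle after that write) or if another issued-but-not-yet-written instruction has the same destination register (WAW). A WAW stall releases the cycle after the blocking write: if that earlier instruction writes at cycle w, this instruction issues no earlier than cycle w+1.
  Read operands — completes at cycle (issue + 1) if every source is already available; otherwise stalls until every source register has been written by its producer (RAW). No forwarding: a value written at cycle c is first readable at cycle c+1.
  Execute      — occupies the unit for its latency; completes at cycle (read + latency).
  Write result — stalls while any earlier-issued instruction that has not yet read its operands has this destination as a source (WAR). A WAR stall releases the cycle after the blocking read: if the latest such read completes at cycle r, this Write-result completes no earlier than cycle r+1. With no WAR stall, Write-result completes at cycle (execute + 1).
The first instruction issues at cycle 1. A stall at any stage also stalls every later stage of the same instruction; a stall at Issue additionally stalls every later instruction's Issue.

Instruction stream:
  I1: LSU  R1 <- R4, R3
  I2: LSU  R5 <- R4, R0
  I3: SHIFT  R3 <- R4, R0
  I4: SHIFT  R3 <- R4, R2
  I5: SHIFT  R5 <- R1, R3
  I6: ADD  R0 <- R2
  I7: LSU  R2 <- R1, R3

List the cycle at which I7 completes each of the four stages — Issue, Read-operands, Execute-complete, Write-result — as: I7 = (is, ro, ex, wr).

c1: I1 dispatched to LSU
c2: I1 operands ready
c3: I1 complete
c4: R1←I1
c5: I2 dispatched to LSU
c6: I2 operands ready; I3 dispatched to SHIFT
c7: I2 complete; I3 operands ready
c8: R5←I2; I3 complete
c9: R3←I3
c10: I4 dispatched to SHIFT
c11: I4 operands ready
c12: I4 complete
c13: R3←I4
c14: I5 dispatched to SHIFT
c15: I5 operands ready; I6 dispatched to ADD
c16: I5 complete; I6 operands ready; I7 dispatched to LSU
c17: R5←I5; I7 operands ready
c18: I6 complete; I7 complete
c19: R0←I6; R2←I7

I7 = (16, 17, 18, 19)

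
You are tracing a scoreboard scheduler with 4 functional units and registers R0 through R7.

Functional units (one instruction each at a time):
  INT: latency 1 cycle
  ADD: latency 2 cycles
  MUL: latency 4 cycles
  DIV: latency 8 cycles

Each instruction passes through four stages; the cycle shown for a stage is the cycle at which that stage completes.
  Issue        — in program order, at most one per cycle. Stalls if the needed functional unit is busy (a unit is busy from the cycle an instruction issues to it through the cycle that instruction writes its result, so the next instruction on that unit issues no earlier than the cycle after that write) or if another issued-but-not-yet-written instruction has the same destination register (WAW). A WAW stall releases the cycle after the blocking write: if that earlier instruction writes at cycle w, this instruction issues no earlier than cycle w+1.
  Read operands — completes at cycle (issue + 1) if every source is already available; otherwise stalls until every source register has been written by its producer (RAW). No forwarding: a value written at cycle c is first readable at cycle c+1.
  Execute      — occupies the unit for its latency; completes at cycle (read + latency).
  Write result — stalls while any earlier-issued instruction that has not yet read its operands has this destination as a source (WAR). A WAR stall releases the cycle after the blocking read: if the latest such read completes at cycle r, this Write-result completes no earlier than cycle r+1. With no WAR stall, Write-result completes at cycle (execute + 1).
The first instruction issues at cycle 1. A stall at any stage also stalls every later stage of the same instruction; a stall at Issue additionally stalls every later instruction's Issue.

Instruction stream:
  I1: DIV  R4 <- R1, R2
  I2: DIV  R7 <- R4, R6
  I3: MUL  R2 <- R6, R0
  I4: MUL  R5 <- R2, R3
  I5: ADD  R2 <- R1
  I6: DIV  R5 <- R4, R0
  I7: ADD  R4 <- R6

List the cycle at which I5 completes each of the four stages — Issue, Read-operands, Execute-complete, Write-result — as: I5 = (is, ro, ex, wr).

[I1] 1/2/10/11
[I2] 12/13/21/22  (struct: DIV busy until I1 writes@11)
[I3] 13/14/18/19
[I4] 20/21/25/26  (struct: MUL busy until I3 writes@19)
[I5] 21/22/24/25
[I6] 27/28/36/37  (WAW R5: wait I4 write@26)
[I7] 28/29/31/32

I5 = (21, 22, 24, 25)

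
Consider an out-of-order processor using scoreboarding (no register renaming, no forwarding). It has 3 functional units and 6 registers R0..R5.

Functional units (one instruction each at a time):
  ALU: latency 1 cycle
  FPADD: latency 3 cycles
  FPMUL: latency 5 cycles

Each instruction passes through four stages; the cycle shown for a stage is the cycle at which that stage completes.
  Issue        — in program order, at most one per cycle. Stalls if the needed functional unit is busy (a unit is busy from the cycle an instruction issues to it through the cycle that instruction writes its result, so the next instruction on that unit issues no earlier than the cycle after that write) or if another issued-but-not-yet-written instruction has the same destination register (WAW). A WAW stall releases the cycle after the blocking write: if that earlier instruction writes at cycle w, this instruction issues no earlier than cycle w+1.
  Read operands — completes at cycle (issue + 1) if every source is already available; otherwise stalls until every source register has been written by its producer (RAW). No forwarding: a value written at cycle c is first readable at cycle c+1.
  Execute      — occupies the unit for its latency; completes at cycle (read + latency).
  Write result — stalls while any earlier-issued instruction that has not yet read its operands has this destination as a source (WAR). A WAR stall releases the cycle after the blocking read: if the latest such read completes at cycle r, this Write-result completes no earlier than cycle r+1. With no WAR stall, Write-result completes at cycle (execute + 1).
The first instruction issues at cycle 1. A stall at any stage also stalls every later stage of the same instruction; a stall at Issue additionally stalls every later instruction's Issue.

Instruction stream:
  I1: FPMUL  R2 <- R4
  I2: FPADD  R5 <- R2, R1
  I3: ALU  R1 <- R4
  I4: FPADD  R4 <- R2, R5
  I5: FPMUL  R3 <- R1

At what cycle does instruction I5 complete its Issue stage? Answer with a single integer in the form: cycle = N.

cycle = 15

t=1  I1→FPMUL
t=2  I1 RO; I2→FPADD
t=3  I3→ALU
t=4  I3 RO
t=5  I3 EX
t=7  I1 EX
t=8  I1 WR R2
t=9  I2 RO
t=10  I3 WR R1
t=12  I2 EX
t=13  I2 WR R5
t=14  I4→FPADD
t=15  I4 RO; I5→FPMUL
t=16  I5 RO
t=18  I4 EX
t=19  I4 WR R4
t=21  I5 EX
t=22  I5 WR R3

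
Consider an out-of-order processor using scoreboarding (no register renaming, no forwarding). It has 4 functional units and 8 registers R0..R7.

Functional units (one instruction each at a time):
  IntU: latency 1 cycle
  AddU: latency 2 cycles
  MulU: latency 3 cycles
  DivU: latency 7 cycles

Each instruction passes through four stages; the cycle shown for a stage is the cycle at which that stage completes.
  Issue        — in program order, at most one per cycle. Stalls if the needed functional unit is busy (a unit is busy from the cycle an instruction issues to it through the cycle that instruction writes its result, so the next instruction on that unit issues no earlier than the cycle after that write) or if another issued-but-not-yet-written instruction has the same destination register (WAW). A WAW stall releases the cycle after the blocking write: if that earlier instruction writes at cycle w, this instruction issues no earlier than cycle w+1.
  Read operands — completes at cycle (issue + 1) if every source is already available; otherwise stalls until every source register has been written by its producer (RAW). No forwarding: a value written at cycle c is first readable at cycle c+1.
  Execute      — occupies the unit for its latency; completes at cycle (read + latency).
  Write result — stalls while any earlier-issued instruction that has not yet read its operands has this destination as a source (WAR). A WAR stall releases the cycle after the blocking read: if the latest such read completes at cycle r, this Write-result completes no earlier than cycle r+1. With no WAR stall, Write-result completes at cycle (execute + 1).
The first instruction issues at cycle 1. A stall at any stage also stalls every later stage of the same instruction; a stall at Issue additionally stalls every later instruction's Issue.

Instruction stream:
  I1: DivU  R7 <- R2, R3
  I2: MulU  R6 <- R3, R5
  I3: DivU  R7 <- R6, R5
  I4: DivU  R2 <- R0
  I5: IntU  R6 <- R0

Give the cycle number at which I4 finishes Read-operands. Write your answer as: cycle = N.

c1: issue I1 (DivU)
c2: I1 read-ops; issue I2 (MulU)
c3: I2 read-ops
c6: I2 finished on MulU
c7: I2→R6
c9: I1 finished on DivU
c10: I1→R7
c11: issue I3 (DivU)
c12: I3 read-ops
c19: I3 finished on DivU
c20: I3→R7
c21: issue I4 (DivU)
c22: I4 read-ops; issue I5 (IntU)
c23: I5 read-ops
c24: I5 finished on IntU
c25: I5→R6
c29: I4 finished on DivU
c30: I4→R2

cycle = 22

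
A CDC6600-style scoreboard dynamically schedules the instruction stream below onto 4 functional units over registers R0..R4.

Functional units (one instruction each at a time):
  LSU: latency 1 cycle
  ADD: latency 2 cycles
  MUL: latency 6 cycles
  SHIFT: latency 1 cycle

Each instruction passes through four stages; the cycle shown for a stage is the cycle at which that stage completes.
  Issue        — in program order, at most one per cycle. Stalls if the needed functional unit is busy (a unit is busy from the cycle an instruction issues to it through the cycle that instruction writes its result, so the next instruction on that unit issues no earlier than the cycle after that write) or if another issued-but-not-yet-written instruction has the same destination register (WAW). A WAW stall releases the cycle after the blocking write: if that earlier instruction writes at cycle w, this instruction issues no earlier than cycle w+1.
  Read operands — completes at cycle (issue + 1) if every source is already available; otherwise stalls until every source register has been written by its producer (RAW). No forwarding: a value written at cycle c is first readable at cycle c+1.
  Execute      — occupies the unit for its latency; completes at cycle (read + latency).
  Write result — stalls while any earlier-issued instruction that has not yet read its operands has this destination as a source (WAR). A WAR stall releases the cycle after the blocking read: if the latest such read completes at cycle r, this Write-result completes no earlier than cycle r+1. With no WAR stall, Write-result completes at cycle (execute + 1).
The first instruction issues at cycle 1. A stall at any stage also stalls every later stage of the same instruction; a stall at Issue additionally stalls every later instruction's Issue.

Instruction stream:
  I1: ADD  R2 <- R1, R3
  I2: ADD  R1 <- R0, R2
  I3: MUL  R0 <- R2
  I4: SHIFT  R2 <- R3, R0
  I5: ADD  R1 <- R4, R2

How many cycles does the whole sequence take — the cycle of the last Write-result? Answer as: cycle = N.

I1  is:1  ro:2  ex:4  wr:5
I2  is:6  ro:7  ex:9  wr:10  — struct: ADD busy until I1 writes@5
I3  is:7  ro:8  ex:14  wr:15
I4  is:8  ro:16  ex:17  wr:18  — RAW R0: wait I3 write@15
I5  is:11  ro:19  ex:21  wr:22  — struct: ADD busy until I2 writes@10, RAW R2: wait I4 write@18

cycle = 22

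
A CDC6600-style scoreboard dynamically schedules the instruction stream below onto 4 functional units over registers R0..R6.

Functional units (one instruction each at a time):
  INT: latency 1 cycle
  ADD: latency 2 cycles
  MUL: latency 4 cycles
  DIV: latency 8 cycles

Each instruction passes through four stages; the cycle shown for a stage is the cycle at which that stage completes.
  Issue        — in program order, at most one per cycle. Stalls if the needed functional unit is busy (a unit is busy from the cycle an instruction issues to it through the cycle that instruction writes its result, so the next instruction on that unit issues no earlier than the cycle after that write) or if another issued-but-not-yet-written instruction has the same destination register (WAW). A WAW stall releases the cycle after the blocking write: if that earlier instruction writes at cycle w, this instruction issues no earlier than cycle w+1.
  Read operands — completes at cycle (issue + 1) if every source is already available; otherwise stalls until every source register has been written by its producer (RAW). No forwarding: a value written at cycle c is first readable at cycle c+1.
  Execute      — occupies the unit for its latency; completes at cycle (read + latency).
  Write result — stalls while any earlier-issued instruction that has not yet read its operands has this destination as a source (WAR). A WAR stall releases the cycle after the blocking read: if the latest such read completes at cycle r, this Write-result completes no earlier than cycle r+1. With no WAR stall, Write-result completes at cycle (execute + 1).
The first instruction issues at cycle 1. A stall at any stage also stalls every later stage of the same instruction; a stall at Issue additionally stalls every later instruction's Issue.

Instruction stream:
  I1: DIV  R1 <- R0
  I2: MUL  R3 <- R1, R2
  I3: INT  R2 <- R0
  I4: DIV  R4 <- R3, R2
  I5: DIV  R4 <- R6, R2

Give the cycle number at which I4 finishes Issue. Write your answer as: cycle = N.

cycle = 12

t=1  issue I1 (DIV)
t=2  I1 read-ops, issue I2 (MUL)
t=3  issue I3 (INT)
t=4  I3 read-ops
t=5  I3 finished on INT
t=10  I1 finished on DIV
t=11  I1→R1
t=12  I2 read-ops, issue I4 (DIV)
t=13  I3→R2
t=16  I2 finished on MUL
t=17  I2→R3
t=18  I4 read-ops
t=26  I4 finished on DIV
t=27  I4→R4
t=28  issue I5 (DIV)
t=29  I5 read-ops
t=37  I5 finished on DIV
t=38  I5→R4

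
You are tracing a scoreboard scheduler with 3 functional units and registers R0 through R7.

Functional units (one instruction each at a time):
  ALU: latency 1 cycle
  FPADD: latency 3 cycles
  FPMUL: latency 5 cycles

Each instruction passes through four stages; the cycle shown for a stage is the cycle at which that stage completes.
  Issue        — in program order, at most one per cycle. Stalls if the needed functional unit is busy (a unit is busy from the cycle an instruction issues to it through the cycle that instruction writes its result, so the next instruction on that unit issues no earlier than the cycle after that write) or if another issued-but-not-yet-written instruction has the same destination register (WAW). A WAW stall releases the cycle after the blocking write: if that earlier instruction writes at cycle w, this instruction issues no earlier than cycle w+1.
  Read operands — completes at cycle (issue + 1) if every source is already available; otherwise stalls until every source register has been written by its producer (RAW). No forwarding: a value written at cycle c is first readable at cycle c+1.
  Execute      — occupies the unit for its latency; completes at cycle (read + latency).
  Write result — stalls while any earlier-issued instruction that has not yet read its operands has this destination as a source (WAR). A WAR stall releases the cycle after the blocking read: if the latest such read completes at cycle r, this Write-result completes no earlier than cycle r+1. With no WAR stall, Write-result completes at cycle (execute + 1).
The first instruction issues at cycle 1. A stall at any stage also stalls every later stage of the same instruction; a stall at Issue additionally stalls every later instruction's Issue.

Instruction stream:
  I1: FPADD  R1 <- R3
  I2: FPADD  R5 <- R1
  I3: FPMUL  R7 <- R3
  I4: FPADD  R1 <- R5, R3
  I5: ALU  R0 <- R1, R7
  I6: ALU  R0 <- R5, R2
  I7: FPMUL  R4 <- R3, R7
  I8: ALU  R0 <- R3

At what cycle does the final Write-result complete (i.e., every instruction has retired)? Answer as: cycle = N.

cycle = 30

[I1] 1/2/5/6
[I2] 7/8/11/12  (struct: FPADD busy until I1 writes@6)
[I3] 8/9/14/15
[I4] 13/14/17/18  (struct: FPADD busy until I2 writes@12)
[I5] 14/19/20/21  (RAW R1: wait I4 write@18)
[I6] 22/23/24/25  (struct: ALU busy until I5 writes@21)
[I7] 23/24/29/30
[I8] 26/27/28/29  (struct: ALU busy until I6 writes@25)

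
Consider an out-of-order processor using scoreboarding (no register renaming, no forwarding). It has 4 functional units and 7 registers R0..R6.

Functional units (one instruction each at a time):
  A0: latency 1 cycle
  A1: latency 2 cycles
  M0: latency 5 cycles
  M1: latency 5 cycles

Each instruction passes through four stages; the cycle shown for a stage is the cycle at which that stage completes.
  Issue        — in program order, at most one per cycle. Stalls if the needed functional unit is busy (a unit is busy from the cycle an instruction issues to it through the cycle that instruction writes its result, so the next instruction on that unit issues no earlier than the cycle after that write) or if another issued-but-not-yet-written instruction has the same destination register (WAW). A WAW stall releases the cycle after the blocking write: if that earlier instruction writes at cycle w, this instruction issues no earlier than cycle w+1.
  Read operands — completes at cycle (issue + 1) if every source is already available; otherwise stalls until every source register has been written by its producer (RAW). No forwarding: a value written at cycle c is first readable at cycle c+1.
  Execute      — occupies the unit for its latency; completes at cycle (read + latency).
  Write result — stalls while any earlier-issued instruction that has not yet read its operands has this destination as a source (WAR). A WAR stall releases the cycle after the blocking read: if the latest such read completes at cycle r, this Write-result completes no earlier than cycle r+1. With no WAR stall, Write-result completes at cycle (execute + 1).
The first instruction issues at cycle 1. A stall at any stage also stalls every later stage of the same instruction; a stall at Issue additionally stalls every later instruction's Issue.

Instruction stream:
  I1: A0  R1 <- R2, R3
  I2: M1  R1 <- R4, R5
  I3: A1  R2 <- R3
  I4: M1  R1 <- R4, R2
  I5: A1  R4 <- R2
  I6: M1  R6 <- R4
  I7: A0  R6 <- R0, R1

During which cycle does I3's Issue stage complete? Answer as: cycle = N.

[I1] 1/2/3/4
[I2] 5/6/11/12  (WAW R1: wait I1 write@4)
[I3] 6/7/9/10
[I4] 13/14/19/20  (struct: M1 busy until I2 writes@12)
[I5] 14/15/17/18
[I6] 21/22/27/28  (struct: M1 busy until I4 writes@20)
[I7] 29/30/31/32  (WAW R6: wait I6 write@28)

cycle = 6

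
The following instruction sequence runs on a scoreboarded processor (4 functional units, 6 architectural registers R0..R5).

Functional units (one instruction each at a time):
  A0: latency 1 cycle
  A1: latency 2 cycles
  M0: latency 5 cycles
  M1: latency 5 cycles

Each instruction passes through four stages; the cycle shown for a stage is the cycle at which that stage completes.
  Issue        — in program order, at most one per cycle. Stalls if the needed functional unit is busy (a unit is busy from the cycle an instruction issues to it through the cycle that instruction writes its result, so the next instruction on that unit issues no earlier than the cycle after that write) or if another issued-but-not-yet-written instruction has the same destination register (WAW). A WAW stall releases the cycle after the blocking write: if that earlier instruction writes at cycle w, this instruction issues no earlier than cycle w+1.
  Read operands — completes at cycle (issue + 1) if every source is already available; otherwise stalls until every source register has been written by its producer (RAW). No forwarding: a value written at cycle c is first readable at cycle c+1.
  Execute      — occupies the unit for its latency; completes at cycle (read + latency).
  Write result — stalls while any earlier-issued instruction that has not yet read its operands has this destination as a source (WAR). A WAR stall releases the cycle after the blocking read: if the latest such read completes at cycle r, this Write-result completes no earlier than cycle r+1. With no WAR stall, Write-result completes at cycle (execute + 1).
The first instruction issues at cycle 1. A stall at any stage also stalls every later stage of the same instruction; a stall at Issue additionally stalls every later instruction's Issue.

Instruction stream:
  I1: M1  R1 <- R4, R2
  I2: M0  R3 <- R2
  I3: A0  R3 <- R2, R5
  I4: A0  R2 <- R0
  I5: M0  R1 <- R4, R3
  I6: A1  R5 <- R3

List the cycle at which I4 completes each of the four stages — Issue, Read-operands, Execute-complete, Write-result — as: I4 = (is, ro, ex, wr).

I1: IS=1 RO=2 EX=7 WR=8
I2: IS=2 RO=3 EX=8 WR=9
I3: IS=10 RO=11 EX=12 WR=13  [WAW R3: wait I2 write@9]
I4: IS=14 RO=15 EX=16 WR=17  [struct: A0 busy until I3 writes@13]
I5: IS=15 RO=16 EX=21 WR=22
I6: IS=16 RO=17 EX=19 WR=20

I4 = (14, 15, 16, 17)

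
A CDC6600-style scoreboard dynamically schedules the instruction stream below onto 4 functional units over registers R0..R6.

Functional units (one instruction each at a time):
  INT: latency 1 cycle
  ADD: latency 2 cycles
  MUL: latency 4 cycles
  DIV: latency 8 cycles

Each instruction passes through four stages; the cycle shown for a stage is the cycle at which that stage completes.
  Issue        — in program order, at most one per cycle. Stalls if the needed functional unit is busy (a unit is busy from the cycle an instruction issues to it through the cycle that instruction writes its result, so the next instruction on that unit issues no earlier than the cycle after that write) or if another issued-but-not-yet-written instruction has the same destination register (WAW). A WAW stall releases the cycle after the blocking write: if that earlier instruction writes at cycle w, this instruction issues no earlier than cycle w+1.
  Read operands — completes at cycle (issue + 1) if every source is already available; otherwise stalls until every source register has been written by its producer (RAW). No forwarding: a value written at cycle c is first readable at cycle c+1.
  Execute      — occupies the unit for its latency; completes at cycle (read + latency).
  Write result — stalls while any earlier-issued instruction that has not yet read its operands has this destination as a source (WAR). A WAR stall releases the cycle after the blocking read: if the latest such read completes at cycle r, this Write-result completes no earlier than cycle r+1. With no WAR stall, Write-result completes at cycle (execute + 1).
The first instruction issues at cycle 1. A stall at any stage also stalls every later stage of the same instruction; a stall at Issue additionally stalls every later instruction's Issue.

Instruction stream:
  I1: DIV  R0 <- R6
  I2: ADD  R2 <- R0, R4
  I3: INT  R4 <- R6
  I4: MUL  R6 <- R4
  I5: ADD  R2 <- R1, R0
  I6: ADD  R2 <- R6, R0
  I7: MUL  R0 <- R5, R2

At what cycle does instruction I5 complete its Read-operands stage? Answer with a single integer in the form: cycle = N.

cycle = 17

cycle 1: I1 dispatched to DIV
cycle 2: I1 operands ready | I2 dispatched to ADD
cycle 3: I3 dispatched to INT
cycle 4: I3 operands ready | I4 dispatched to MUL
cycle 5: I3 complete
cycle 10: I1 complete
cycle 11: R0←I1
cycle 12: I2 operands ready
cycle 13: R4←I3
cycle 14: I2 complete | I4 operands ready
cycle 15: R2←I2
cycle 16: I5 dispatched to ADD
cycle 17: I5 operands ready
cycle 18: I4 complete
cycle 19: R6←I4 | I5 complete
cycle 20: R2←I5
cycle 21: I6 dispatched to ADD
cycle 22: I6 operands ready | I7 dispatched to MUL
cycle 24: I6 complete
cycle 25: R2←I6
cycle 26: I7 operands ready
cycle 30: I7 complete
cycle 31: R0←I7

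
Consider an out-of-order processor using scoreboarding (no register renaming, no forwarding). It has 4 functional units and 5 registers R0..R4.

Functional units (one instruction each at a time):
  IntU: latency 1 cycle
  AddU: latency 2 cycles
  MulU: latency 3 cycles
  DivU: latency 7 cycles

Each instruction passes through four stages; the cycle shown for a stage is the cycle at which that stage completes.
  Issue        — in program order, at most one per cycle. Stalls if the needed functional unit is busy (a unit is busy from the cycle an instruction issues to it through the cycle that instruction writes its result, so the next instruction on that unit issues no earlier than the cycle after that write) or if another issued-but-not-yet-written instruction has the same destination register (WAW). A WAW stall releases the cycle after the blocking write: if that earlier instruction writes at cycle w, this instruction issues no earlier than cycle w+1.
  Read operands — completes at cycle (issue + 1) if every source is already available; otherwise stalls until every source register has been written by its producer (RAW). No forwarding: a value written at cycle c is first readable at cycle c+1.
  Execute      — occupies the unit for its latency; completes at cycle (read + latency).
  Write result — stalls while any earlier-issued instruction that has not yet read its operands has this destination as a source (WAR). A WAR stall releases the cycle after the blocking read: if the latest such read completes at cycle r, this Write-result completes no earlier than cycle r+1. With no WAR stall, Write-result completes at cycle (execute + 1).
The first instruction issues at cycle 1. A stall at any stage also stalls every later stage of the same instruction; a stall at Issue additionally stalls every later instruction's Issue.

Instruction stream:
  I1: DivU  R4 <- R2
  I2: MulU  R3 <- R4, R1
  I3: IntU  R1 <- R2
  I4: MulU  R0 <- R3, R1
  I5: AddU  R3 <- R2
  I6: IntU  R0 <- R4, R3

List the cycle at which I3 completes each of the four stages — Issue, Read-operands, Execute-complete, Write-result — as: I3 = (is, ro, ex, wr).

I3 = (3, 4, 5, 12)

I1  is:1  ro:2  ex:9  wr:10
I2  is:2  ro:11  ex:14  wr:15  — RAW R4: wait I1 write@10
I3  is:3  ro:4  ex:5  wr:12  — WAR R1: wait I2 read@11
I4  is:16  ro:17  ex:20  wr:21  — struct: MulU busy until I2 writes@15
I5  is:17  ro:18  ex:20  wr:21
I6  is:22  ro:23  ex:24  wr:25  — WAW R0: wait I4 write@21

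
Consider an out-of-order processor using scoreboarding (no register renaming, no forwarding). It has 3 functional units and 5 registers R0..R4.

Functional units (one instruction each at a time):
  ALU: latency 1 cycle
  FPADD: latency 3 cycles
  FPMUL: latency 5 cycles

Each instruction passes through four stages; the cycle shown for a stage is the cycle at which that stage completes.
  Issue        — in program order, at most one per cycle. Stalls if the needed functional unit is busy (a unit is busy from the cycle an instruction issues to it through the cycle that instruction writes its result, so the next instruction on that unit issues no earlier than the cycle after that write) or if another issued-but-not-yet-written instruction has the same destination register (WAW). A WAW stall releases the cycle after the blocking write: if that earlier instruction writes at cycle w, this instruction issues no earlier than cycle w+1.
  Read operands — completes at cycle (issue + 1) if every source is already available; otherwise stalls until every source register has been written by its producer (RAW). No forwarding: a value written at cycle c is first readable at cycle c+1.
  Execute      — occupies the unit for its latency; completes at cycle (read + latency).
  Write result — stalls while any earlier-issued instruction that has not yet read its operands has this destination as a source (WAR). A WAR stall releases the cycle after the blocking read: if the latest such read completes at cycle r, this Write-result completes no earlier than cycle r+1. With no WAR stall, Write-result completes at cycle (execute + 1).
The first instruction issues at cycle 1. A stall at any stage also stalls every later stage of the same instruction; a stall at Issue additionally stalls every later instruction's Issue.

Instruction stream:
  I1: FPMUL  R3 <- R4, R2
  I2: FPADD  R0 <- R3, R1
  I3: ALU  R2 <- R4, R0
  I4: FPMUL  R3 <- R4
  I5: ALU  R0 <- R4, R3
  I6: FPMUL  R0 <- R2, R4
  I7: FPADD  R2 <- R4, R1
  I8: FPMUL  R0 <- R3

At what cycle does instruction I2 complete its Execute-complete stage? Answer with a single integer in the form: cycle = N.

I1: IS=1 RO=2 EX=7 WR=8
I2: IS=2 RO=9 EX=12 WR=13  [RAW R3: wait I1 write@8]
I3: IS=3 RO=14 EX=15 WR=16  [RAW R0: wait I2 write@13]
I4: IS=9 RO=10 EX=15 WR=16  [struct: FPMUL busy until I1 writes@8]
I5: IS=17 RO=18 EX=19 WR=20  [struct: ALU busy until I3 writes@16]
I6: IS=21 RO=22 EX=27 WR=28  [WAW R0: wait I5 write@20]
I7: IS=22 RO=23 EX=26 WR=27
I8: IS=29 RO=30 EX=35 WR=36  [struct: FPMUL busy until I6 writes@28]

cycle = 12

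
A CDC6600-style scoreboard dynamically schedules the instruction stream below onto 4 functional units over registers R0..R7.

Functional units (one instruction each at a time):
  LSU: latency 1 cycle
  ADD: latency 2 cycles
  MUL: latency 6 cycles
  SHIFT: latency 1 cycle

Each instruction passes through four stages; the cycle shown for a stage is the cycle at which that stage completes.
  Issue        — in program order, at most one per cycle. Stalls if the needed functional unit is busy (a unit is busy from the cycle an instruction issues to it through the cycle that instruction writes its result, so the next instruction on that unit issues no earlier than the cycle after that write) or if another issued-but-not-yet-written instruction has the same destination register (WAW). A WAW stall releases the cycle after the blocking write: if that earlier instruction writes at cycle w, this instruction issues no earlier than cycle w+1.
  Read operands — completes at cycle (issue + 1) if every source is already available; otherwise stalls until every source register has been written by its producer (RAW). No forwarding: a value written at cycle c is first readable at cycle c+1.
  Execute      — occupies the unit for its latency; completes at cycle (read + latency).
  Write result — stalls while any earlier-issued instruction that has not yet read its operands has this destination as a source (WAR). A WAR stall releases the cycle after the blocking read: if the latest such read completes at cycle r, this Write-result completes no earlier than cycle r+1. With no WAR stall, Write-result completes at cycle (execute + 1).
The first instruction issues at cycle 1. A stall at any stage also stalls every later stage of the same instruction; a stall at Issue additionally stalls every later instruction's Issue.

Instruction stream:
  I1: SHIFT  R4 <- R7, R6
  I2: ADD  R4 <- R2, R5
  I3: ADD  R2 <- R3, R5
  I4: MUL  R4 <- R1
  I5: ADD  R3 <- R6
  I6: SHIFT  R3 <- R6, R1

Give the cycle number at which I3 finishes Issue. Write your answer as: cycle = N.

cycle 1: I1 dispatched to SHIFT
cycle 2: I1 operands ready
cycle 3: I1 complete
cycle 4: R4←I1
cycle 5: I2 dispatched to ADD
cycle 6: I2 operands ready
cycle 8: I2 complete
cycle 9: R4←I2
cycle 10: I3 dispatched to ADD
cycle 11: I3 operands ready; I4 dispatched to MUL
cycle 12: I4 operands ready
cycle 13: I3 complete
cycle 14: R2←I3
cycle 15: I5 dispatched to ADD
cycle 16: I5 operands ready
cycle 18: I4 complete; I5 complete
cycle 19: R4←I4; R3←I5
cycle 20: I6 dispatched to SHIFT
cycle 21: I6 operands ready
cycle 22: I6 complete
cycle 23: R3←I6

cycle = 10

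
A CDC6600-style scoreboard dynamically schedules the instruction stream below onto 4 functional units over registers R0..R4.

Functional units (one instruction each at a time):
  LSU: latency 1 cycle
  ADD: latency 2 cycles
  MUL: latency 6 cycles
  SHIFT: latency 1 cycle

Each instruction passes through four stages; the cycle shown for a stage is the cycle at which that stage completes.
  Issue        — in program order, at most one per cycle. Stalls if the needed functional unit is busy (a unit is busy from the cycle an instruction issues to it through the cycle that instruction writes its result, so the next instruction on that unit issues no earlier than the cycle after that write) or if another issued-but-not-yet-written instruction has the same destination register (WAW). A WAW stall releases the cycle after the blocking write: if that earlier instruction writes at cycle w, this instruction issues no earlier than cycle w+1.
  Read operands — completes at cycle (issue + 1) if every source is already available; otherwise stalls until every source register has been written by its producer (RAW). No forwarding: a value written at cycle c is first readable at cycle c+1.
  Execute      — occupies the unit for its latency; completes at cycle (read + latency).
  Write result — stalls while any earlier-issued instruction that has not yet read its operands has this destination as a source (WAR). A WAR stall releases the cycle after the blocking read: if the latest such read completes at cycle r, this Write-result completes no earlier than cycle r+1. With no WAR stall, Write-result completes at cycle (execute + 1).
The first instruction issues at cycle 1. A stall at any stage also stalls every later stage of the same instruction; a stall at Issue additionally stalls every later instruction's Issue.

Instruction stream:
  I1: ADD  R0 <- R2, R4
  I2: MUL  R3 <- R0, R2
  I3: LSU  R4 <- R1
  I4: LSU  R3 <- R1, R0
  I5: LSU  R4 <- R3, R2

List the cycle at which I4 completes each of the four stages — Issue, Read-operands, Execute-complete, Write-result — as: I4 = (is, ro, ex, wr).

I4 = (14, 15, 16, 17)

cycle 1: I1 issues→ADD
cycle 2: I1 reads · I2 issues→MUL
cycle 3: I3 issues→LSU
cycle 4: I1 exec-done · I3 reads
cycle 5: I1 writes R0 · I3 exec-done
cycle 6: I2 reads · I3 writes R4
cycle 12: I2 exec-done
cycle 13: I2 writes R3
cycle 14: I4 issues→LSU
cycle 15: I4 reads
cycle 16: I4 exec-done
cycle 17: I4 writes R3
cycle 18: I5 issues→LSU
cycle 19: I5 reads
cycle 20: I5 exec-done
cycle 21: I5 writes R4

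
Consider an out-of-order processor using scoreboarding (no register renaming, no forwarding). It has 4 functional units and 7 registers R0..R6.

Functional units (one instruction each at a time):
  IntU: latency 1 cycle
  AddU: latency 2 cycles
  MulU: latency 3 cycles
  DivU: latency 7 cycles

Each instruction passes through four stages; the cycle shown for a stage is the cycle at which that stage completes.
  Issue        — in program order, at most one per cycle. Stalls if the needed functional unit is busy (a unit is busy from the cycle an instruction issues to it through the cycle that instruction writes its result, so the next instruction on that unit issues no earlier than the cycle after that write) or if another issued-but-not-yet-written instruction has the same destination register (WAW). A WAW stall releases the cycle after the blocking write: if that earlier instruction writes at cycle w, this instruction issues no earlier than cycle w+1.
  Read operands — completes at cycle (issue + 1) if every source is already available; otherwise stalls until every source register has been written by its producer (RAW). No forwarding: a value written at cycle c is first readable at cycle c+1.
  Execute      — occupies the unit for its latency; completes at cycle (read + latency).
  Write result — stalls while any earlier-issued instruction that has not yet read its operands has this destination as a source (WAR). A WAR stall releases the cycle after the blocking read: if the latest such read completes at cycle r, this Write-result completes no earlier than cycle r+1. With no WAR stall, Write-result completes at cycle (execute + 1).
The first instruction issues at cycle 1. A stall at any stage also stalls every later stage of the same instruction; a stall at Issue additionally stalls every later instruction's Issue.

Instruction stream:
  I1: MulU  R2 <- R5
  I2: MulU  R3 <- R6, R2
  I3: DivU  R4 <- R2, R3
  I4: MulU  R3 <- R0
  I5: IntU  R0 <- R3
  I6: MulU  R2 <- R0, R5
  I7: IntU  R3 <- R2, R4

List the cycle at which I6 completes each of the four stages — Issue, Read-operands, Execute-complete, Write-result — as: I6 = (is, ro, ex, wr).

I1  is:1  ro:2  ex:5  wr:6
I2  is:7  ro:8  ex:11  wr:12  — struct: MulU busy until I1 writes@6
I3  is:8  ro:13  ex:20  wr:21  — RAW R3: wait I2 write@12
I4  is:13  ro:14  ex:17  wr:18  — struct: MulU busy until I2 writes@12
I5  is:14  ro:19  ex:20  wr:21  — RAW R3: wait I4 write@18
I6  is:19  ro:22  ex:25  wr:26  — struct: MulU busy until I4 writes@18, RAW R0: wait I5 write@21
I7  is:22  ro:27  ex:28  wr:29  — struct: IntU busy until I5 writes@21, RAW R2: wait I6 write@26

I6 = (19, 22, 25, 26)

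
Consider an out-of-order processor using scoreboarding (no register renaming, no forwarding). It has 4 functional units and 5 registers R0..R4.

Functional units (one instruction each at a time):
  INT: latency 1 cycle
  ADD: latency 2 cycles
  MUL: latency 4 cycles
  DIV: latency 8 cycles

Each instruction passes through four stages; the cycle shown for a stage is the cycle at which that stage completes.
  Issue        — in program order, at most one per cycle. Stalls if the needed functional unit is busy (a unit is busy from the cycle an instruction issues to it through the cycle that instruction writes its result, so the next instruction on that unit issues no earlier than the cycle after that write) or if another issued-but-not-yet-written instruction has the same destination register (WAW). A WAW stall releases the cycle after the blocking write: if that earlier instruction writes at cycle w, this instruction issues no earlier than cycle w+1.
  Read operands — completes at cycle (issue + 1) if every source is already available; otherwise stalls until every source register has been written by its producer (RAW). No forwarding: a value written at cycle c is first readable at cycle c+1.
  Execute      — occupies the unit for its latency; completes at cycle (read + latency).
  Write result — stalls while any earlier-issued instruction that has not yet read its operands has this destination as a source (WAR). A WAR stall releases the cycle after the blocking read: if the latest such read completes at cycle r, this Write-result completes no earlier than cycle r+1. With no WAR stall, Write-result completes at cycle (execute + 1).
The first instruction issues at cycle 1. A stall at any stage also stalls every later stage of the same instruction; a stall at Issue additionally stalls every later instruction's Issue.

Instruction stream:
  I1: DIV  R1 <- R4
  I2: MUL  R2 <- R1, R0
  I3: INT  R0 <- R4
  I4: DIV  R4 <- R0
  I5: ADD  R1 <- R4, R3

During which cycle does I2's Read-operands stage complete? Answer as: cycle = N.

I1  is:1  ro:2  ex:10  wr:11
I2  is:2  ro:12  ex:16  wr:17  — RAW R1: wait I1 write@11
I3  is:3  ro:4  ex:5  wr:13  — WAR R0: wait I2 read@12
I4  is:12  ro:14  ex:22  wr:23  — struct: DIV busy until I1 writes@11, RAW R0: wait I3 write@13
I5  is:13  ro:24  ex:26  wr:27  — RAW R4: wait I4 write@23

cycle = 12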